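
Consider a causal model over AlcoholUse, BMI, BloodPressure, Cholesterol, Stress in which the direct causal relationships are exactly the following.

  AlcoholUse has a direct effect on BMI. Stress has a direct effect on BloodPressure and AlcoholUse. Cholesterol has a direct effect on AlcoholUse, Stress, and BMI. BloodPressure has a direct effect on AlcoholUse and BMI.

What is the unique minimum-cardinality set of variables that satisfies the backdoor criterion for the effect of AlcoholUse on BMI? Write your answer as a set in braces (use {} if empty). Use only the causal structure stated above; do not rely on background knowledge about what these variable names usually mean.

Variables eligible for adjustment (non-descendants of AlcoholUse, excluding AlcoholUse and BMI): {BloodPressure, Cholesterol, Stress}.
Backdoor paths from AlcoholUse to BMI:
  P1: AlcoholUse <- Cholesterol -> Stress -> BloodPressure -> BMI
  P2: AlcoholUse <- Cholesterol -> BMI
  P3: AlcoholUse <- Stress <- Cholesterol -> BMI
  P4: AlcoholUse <- Stress -> BloodPressure -> BMI
  P5: AlcoholUse <- BloodPressure <- Stress <- Cholesterol -> BMI
  P6: AlcoholUse <- BloodPressure -> BMI
The empty set is not sufficient: P1 (AlcoholUse <- Cholesterol -> Stress -> BloodPressure -> BMI) has no collider blocking it and no conditioned non-collider, so it is open.
Try {BloodPressure, Cholesterol}:
  P1: blocked at fork node Cholesterol ∈ conditioning set.
  P2: blocked at fork node Cholesterol ∈ conditioning set.
  P3: blocked at fork node Cholesterol ∈ conditioning set.
  P4: blocked at chain node BloodPressure ∈ conditioning set.
  P5: blocked at chain node BloodPressure ∈ conditioning set.
  P6: blocked at fork node BloodPressure ∈ conditioning set.
{BloodPressure, Cholesterol} contains no descendant of AlcoholUse and blocks every backdoor path.
Every element of {BloodPressure, Cholesterol} is needed (dropping BloodPressure leaves P4 open; dropping Cholesterol leaves P2 open), so no proper subset is valid.
Among all size-2 subsets of the eligible variables, only {BloodPressure, Cholesterol} blocks every backdoor path, so it is the unique smallest valid adjustment set.

{BloodPressure, Cholesterol}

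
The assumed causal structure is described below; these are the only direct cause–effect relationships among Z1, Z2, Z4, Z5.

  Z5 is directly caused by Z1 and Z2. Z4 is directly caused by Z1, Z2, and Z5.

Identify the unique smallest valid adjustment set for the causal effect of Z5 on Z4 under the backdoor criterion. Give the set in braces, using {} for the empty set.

Variables eligible for adjustment (non-descendants of Z5, excluding Z5 and Z4): {Z1, Z2}.
Backdoor paths from Z5 to Z4:
  P1: Z5 <- Z1 -> Z4
  P2: Z5 <- Z2 -> Z4
The empty set is not sufficient: P1 (Z5 <- Z1 -> Z4) has no collider blocking it and no conditioned non-collider, so it is open.
Try {Z1, Z2}:
  P1: blocked at fork node Z1 ∈ conditioning set.
  P2: blocked at fork node Z2 ∈ conditioning set.
{Z1, Z2} contains no descendant of Z5 and blocks every backdoor path.
Every element of {Z1, Z2} is needed (dropping Z1 leaves P1 open; dropping Z2 leaves P2 open), so no proper subset is valid.
Among all size-2 subsets of the eligible variables, only {Z1, Z2} blocks every backdoor path, so it is the unique smallest valid adjustment set.

{Z1, Z2}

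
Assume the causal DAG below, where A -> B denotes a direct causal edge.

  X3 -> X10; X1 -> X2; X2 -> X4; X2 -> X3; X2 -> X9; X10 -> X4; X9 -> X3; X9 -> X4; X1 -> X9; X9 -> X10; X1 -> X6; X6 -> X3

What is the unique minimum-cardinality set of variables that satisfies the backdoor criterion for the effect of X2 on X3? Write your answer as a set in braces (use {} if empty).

{X1}

Variables eligible for adjustment (non-descendants of X2, excluding X2 and X3): {X1, X6}.
Backdoor paths from X2 to X3:
  P1: X2 <- X1 -> X9 -> X3
  P2: X2 <- X1 -> X9 -> X10 <- X3
  P3: X2 <- X1 -> X9 -> X4 <- X10 <- X3
  P4: X2 <- X1 -> X6 -> X3
The empty set is not sufficient: P1 (X2 <- X1 -> X9 -> X3) has no collider blocking it and no conditioned non-collider, so it is open.
Try {X1}:
  P1: blocked at fork node X1 ∈ conditioning set.
  P2: blocked at fork node X1 ∈ conditioning set.
  P3: blocked at fork node X1 ∈ conditioning set.
  P4: blocked at fork node X1 ∈ conditioning set.
{X1} contains no descendant of X2 and blocks every backdoor path.
No other singleton works — e.g. {X6} leaves P1 open — so {X1} is the unique smallest valid adjustment set.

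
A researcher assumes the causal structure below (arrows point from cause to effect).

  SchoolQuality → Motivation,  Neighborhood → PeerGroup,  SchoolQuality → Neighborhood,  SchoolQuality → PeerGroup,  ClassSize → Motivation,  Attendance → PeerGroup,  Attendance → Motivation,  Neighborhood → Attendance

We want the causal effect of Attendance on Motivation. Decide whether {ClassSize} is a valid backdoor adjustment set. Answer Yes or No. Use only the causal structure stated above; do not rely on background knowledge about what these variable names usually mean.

Backdoor paths from Attendance to Motivation (paths whose first edge points into Attendance):
  P1: Attendance <- Neighborhood <- SchoolQuality -> Motivation
  P2: Attendance <- Neighborhood -> PeerGroup <- SchoolQuality -> Motivation
Condition 1 (no descendant of Attendance in the set): holds — descendants of Attendance are {Motivation, PeerGroup}; none are in {ClassSize}.
Condition 2 (every backdoor path blocked by {ClassSize}):
  P1: open — no interior node is in the conditioning set.
  P2: blocked at collider PeerGroup (neither it nor any descendant is in the conditioning set).
{ClassSize} does not satisfy the backdoor criterion.

No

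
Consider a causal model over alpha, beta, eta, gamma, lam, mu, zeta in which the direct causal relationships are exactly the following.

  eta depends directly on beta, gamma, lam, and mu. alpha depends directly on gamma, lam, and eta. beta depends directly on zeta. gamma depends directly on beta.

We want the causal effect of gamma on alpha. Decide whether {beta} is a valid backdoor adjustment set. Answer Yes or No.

Yes

Backdoor paths from gamma to alpha (paths whose first edge points into gamma):
  P1: gamma <- beta -> eta <- lam -> alpha
  P2: gamma <- beta -> eta -> alpha
Condition 1 (no descendant of gamma in the set): holds — descendants of gamma are {alpha, eta}; none are in {beta}.
Condition 2 (every backdoor path blocked by {beta}):
  P1: blocked at fork node beta ∈ conditioning set.
  P2: blocked at fork node beta ∈ conditioning set.
{beta} satisfies the backdoor criterion.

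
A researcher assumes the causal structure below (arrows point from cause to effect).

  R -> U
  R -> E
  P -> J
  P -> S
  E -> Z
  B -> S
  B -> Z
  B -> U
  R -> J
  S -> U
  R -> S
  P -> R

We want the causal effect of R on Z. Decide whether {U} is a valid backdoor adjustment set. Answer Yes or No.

Backdoor paths from R to Z (paths whose first edge points into R):
  P1: R <- P -> S <- B -> Z
  P2: R <- P -> S -> U <- B -> Z
Condition 1 (no descendant of R in the set): FAILS — U is a descendant of R.
Condition 2 (every backdoor path blocked by {U}):
  P1: open — collider(s) S are conditioned on (or have a conditioned descendant) and no non-collider on the path is in the set.
  P2: open — collider(s) U are conditioned on (or have a conditioned descendant) and no non-collider on the path is in the set.
{U} does not satisfy the backdoor criterion.

No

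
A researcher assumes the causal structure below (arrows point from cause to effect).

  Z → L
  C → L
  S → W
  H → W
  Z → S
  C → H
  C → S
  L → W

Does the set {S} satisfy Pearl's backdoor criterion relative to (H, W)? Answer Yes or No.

No

Backdoor paths from H to W (paths whose first edge points into H):
  P1: H <- C -> S <- Z -> L -> W
  P2: H <- C -> S -> W
  P3: H <- C -> L <- Z -> S -> W
  P4: H <- C -> L -> W
Condition 1 (no descendant of H in the set): holds — descendants of H are {W}; none are in {S}.
Condition 2 (every backdoor path blocked by {S}):
  P1: open — collider(s) S are conditioned on (or have a conditioned descendant) and no non-collider on the path is in the set.
  P2: blocked at chain node S ∈ conditioning set.
  P3: blocked at collider L (neither it nor any descendant is in the conditioning set).
  P4: open — no interior node is in the conditioning set.
{S} does not satisfy the backdoor criterion.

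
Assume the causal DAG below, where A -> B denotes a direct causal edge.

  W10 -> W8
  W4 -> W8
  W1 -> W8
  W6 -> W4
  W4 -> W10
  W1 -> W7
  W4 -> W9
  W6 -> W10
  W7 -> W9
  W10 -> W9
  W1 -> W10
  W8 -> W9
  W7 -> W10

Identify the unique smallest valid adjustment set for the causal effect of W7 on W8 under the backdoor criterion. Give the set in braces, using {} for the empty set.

{W1}

Variables eligible for adjustment (non-descendants of W7, excluding W7 and W8): {W1, W4, W6}.
Backdoor paths from W7 to W8:
  P1: W7 <- W1 -> W10 <- W6 -> W4 -> W8
  P2: W7 <- W1 -> W10 <- W6 -> W4 -> W9 <- W8
  P3: W7 <- W1 -> W10 <- W4 -> W8
  P4: W7 <- W1 -> W10 <- W4 -> W9 <- W8
  P5: W7 <- W1 -> W10 -> W8
  P6: W7 <- W1 -> W10 -> W9 <- W4 -> W8
  P7: W7 <- W1 -> W10 -> W9 <- W8
  P8: W7 <- W1 -> W8
The empty set is not sufficient: P5 (W7 <- W1 -> W10 -> W8) has no collider blocking it and no conditioned non-collider, so it is open.
Try {W1}:
  P1: blocked at fork node W1 ∈ conditioning set.
  P2: blocked at fork node W1 ∈ conditioning set.
  P3: blocked at fork node W1 ∈ conditioning set.
  P4: blocked at fork node W1 ∈ conditioning set.
  P5: blocked at fork node W1 ∈ conditioning set.
  P6: blocked at fork node W1 ∈ conditioning set.
  P7: blocked at fork node W1 ∈ conditioning set.
  P8: blocked at fork node W1 ∈ conditioning set.
{W1} contains no descendant of W7 and blocks every backdoor path.
No other singleton works — e.g. {W6} leaves P5 open — so {W1} is the unique smallest valid adjustment set.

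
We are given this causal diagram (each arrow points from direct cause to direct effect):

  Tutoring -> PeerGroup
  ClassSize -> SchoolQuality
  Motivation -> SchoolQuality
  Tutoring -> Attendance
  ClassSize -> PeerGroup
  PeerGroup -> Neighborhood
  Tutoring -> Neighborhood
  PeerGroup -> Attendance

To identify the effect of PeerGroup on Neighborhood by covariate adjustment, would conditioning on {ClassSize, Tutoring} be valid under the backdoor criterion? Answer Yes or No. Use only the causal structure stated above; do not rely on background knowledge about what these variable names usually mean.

Yes

Backdoor paths from PeerGroup to Neighborhood (paths whose first edge points into PeerGroup):
  P1: PeerGroup <- Tutoring -> Neighborhood
Condition 1 (no descendant of PeerGroup in the set): holds — descendants of PeerGroup are {Attendance, Neighborhood}; none are in {ClassSize, Tutoring}.
Condition 2 (every backdoor path blocked by {ClassSize, Tutoring}):
  P1: blocked at fork node Tutoring ∈ conditioning set.
{ClassSize, Tutoring} satisfies the backdoor criterion.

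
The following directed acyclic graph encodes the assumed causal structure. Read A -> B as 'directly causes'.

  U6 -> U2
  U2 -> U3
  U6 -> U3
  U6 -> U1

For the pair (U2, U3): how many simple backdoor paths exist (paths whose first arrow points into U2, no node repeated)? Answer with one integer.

1

A backdoor path from U2 to U3 is any simple undirected path whose first edge points into U2 (i.e. leaves U2 via a parent).
Parents of U2: {U6}.
Enumerating:
  P1: U2 <- U6 -> U3
That exhausts the simple backdoor paths. Count: 1.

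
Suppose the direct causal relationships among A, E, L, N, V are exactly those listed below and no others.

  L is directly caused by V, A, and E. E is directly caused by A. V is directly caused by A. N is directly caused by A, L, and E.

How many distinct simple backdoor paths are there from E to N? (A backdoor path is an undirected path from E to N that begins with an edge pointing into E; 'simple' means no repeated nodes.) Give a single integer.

A backdoor path from E to N is any simple undirected path whose first edge points into E (i.e. leaves E via a parent).
Parents of E: {A}.
Enumerating:
  P1: E <- A -> V -> L -> N
  P2: E <- A -> L -> N
  P3: E <- A -> N
That exhausts the simple backdoor paths. Count: 3.

3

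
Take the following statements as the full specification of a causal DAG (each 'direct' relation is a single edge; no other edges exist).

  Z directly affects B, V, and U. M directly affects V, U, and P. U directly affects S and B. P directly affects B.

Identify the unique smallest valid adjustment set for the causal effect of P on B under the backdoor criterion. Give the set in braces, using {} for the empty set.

Variables eligible for adjustment (non-descendants of P, excluding P and B): {M, S, U, V, Z}.
Backdoor paths from P to B:
  P1: P <- M -> U <- Z -> B
  P2: P <- M -> U -> B
  P3: P <- M -> V <- Z -> U -> B
  P4: P <- M -> V <- Z -> B
The empty set is not sufficient: P2 (P <- M -> U -> B) has no collider blocking it and no conditioned non-collider, so it is open.
Try {M}:
  P1: blocked at fork node M ∈ conditioning set.
  P2: blocked at fork node M ∈ conditioning set.
  P3: blocked at fork node M ∈ conditioning set.
  P4: blocked at fork node M ∈ conditioning set.
{M} contains no descendant of P and blocks every backdoor path.
No other singleton works — e.g. {Z} leaves P2 open — so {M} is the unique smallest valid adjustment set.

{M}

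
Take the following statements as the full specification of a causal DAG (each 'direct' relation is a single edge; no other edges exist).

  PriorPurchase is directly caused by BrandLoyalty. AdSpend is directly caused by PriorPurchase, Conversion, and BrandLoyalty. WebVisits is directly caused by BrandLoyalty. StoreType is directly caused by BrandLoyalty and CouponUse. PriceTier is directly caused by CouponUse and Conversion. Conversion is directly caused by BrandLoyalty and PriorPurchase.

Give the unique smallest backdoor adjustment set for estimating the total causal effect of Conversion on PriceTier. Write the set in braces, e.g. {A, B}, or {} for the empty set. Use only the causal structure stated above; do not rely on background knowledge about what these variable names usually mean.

{}

Variables eligible for adjustment (non-descendants of Conversion, excluding Conversion and PriceTier): {BrandLoyalty, CouponUse, PriorPurchase, StoreType, WebVisits}.
Backdoor paths from Conversion to PriceTier:
  P1: Conversion <- BrandLoyalty -> StoreType <- CouponUse -> PriceTier
  P2: Conversion <- PriorPurchase <- BrandLoyalty -> StoreType <- CouponUse -> PriceTier
  P3: Conversion <- PriorPurchase -> AdSpend <- BrandLoyalty -> StoreType <- CouponUse -> PriceTier
Each backdoor path contains an unconditioned collider, so every path is already blocked with the empty conditioning set:
  P1: blocked at collider StoreType (neither it nor any descendant is in the conditioning set).
  P2: blocked at collider StoreType (neither it nor any descendant is in the conditioning set).
  P3: blocked at collider AdSpend (neither it nor any descendant is in the conditioning set).
The empty set is therefore the unique smallest valid set.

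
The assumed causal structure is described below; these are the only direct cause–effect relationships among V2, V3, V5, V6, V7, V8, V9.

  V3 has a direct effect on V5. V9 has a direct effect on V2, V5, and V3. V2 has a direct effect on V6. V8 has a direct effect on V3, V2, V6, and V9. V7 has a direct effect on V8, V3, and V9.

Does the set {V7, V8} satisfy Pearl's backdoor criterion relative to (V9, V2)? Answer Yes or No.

Backdoor paths from V9 to V2 (paths whose first edge points into V9):
  P1: V9 <- V7 -> V8 -> V2
  P2: V9 <- V7 -> V8 -> V6 <- V2
  P3: V9 <- V7 -> V3 <- V8 -> V2
  P4: V9 <- V7 -> V3 <- V8 -> V6 <- V2
  P5: V9 <- V8 -> V2
  P6: V9 <- V8 -> V6 <- V2
Condition 1 (no descendant of V9 in the set): holds — descendants of V9 are {V2, V3, V5, V6}; none are in {V7, V8}.
Condition 2 (every backdoor path blocked by {V7, V8}):
  P1: blocked at fork node V7 ∈ conditioning set.
  P2: blocked at fork node V7 ∈ conditioning set.
  P3: blocked at fork node V7 ∈ conditioning set.
  P4: blocked at fork node V7 ∈ conditioning set.
  P5: blocked at fork node V8 ∈ conditioning set.
  P6: blocked at fork node V8 ∈ conditioning set.
{V7, V8} satisfies the backdoor criterion.

Yes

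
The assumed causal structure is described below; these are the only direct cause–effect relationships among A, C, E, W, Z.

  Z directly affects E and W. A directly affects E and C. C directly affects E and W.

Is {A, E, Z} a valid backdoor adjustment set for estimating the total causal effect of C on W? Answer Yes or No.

No

Backdoor paths from C to W (paths whose first edge points into C):
  P1: C <- A -> E <- Z -> W
Condition 1 (no descendant of C in the set): FAILS — E is a descendant of C.
Condition 2 (every backdoor path blocked by {A, E, Z}):
  P1: blocked at fork node A ∈ conditioning set.
{A, E, Z} does not satisfy the backdoor criterion.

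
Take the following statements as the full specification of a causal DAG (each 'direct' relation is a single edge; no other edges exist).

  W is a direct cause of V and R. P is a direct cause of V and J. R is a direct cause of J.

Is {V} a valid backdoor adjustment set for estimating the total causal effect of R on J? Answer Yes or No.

Backdoor paths from R to J (paths whose first edge points into R):
  P1: R <- W -> V <- P -> J
Condition 1 (no descendant of R in the set): holds — descendants of R are {J}; none are in {V}.
Condition 2 (every backdoor path blocked by {V}):
  P1: open — collider(s) V are conditioned on (or have a conditioned descendant) and no non-collider on the path is in the set.
{V} does not satisfy the backdoor criterion.

No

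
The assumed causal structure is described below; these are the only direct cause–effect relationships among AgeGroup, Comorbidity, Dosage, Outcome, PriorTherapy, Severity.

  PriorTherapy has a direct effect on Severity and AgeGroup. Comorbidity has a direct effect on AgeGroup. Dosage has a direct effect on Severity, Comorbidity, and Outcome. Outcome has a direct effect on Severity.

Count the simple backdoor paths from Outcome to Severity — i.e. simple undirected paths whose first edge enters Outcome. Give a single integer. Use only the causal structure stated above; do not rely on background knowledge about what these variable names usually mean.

2

A backdoor path from Outcome to Severity is any simple undirected path whose first edge points into Outcome (i.e. leaves Outcome via a parent).
Parents of Outcome: {Dosage}.
Enumerating:
  P1: Outcome <- Dosage -> Comorbidity -> AgeGroup <- PriorTherapy -> Severity
  P2: Outcome <- Dosage -> Severity
That exhausts the simple backdoor paths. Count: 2.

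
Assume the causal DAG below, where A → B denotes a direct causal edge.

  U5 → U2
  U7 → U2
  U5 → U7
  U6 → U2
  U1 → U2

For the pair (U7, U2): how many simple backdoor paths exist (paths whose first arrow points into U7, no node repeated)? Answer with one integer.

1

A backdoor path from U7 to U2 is any simple undirected path whose first edge points into U7 (i.e. leaves U7 via a parent).
Parents of U7: {U5}.
Enumerating:
  P1: U7 <- U5 -> U2
That exhausts the simple backdoor paths. Count: 1.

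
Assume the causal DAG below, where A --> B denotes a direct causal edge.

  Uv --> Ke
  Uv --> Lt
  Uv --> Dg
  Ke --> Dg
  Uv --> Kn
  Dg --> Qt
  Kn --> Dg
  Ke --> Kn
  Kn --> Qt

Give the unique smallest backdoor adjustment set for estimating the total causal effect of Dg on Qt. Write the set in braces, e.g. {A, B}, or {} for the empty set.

Variables eligible for adjustment (non-descendants of Dg, excluding Dg and Qt): {Ke, Kn, Lt, Uv}.
Backdoor paths from Dg to Qt:
  P1: Dg <- Uv -> Ke -> Kn -> Qt
  P2: Dg <- Uv -> Kn -> Qt
  P3: Dg <- Ke <- Uv -> Kn -> Qt
  P4: Dg <- Ke -> Kn -> Qt
  P5: Dg <- Kn -> Qt
The empty set is not sufficient: P1 (Dg <- Uv -> Ke -> Kn -> Qt) has no collider blocking it and no conditioned non-collider, so it is open.
Try {Kn}:
  P1: blocked at chain node Kn ∈ conditioning set.
  P2: blocked at chain node Kn ∈ conditioning set.
  P3: blocked at chain node Kn ∈ conditioning set.
  P4: blocked at chain node Kn ∈ conditioning set.
  P5: blocked at fork node Kn ∈ conditioning set.
{Kn} contains no descendant of Dg and blocks every backdoor path.
No other singleton works — e.g. {Uv} leaves P4 open — so {Kn} is the unique smallest valid adjustment set.

{Kn}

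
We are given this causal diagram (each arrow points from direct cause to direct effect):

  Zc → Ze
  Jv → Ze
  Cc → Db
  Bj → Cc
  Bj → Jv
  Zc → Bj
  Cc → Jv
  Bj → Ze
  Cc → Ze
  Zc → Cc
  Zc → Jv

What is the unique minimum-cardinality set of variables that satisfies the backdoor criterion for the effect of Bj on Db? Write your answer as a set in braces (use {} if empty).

{Zc}

Variables eligible for adjustment (non-descendants of Bj, excluding Bj and Db): {Zc}.
Backdoor paths from Bj to Db:
  P1: Bj <- Zc -> Cc -> Db
  P2: Bj <- Zc -> Jv <- Cc -> Db
  P3: Bj <- Zc -> Jv -> Ze <- Cc -> Db
  P4: Bj <- Zc -> Ze <- Cc -> Db
  P5: Bj <- Zc -> Ze <- Jv <- Cc -> Db
The empty set is not sufficient: P1 (Bj <- Zc -> Cc -> Db) has no collider blocking it and no conditioned non-collider, so it is open.
Try {Zc}:
  P1: blocked at fork node Zc ∈ conditioning set.
  P2: blocked at fork node Zc ∈ conditioning set.
  P3: blocked at fork node Zc ∈ conditioning set.
  P4: blocked at fork node Zc ∈ conditioning set.
  P5: blocked at fork node Zc ∈ conditioning set.
{Zc} contains no descendant of Bj and blocks every backdoor path.
{Zc} is the unique smallest valid adjustment set.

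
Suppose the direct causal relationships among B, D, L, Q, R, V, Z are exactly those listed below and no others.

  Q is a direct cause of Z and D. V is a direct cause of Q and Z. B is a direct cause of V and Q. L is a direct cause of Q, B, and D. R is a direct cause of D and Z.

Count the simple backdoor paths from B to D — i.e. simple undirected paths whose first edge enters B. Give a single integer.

A backdoor path from B to D is any simple undirected path whose first edge points into B (i.e. leaves B via a parent).
Parents of B: {L}.
Enumerating:
  P1: B <- L -> Q <- V -> Z <- R -> D
  P2: B <- L -> Q -> Z <- R -> D
  P3: B <- L -> Q -> D
  P4: B <- L -> D
That exhausts the simple backdoor paths. Count: 4.

4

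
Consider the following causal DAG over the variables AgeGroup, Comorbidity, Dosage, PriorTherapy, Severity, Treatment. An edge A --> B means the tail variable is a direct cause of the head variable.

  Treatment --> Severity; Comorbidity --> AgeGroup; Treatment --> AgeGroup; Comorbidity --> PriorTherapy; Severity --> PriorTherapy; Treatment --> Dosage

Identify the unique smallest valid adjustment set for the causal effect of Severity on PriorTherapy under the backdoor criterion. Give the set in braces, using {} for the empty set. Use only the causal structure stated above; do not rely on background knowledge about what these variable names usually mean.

{}

Variables eligible for adjustment (non-descendants of Severity, excluding Severity and PriorTherapy): {AgeGroup, Comorbidity, Dosage, Treatment}.
Backdoor paths from Severity to PriorTherapy:
  P1: Severity <- Treatment -> AgeGroup <- Comorbidity -> PriorTherapy
Each backdoor path contains an unconditioned collider, so every path is already blocked with the empty conditioning set:
  P1: blocked at collider AgeGroup (neither it nor any descendant is in the conditioning set).
The empty set is therefore the unique smallest valid set.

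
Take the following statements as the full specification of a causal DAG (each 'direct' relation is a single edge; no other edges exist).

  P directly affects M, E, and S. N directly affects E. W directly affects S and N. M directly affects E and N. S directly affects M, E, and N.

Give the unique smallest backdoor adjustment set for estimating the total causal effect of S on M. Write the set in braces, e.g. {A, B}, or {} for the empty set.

Variables eligible for adjustment (non-descendants of S, excluding S and M): {P, W}.
Backdoor paths from S to M:
  P1: S <- W -> N <- M
  P2: S <- W -> N -> E <- P -> M
  P3: S <- W -> N -> E <- M
  P4: S <- P -> M
  P5: S <- P -> E <- M
  P6: S <- P -> E <- N <- M
The empty set is not sufficient: P4 (S <- P -> M) has no collider blocking it and no conditioned non-collider, so it is open.
Try {P}:
  P1: blocked at collider N (neither it nor any descendant is in the conditioning set).
  P2: blocked at collider E (neither it nor any descendant is in the conditioning set).
  P3: blocked at collider E (neither it nor any descendant is in the conditioning set).
  P4: blocked at fork node P ∈ conditioning set.
  P5: blocked at fork node P ∈ conditioning set.
  P6: blocked at fork node P ∈ conditioning set.
{P} contains no descendant of S and blocks every backdoor path.
No other singleton works — e.g. {W} leaves P4 open — so {P} is the unique smallest valid adjustment set.

{P}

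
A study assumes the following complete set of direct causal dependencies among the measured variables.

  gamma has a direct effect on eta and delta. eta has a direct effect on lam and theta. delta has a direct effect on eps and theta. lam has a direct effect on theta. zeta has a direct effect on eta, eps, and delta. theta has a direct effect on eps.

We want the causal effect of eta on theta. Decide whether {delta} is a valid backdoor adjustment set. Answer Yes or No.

Yes

Backdoor paths from eta to theta (paths whose first edge points into eta):
  P1: eta <- zeta -> delta -> theta
  P2: eta <- zeta -> delta -> eps <- theta
  P3: eta <- zeta -> eps <- delta -> theta
  P4: eta <- zeta -> eps <- theta
  P5: eta <- gamma -> delta <- zeta -> eps <- theta
  P6: eta <- gamma -> delta -> theta
  P7: eta <- gamma -> delta -> eps <- theta
Condition 1 (no descendant of eta in the set): holds — descendants of eta are {eps, lam, theta}; none are in {delta}.
Condition 2 (every backdoor path blocked by {delta}):
  P1: blocked at chain node delta ∈ conditioning set.
  P2: blocked at chain node delta ∈ conditioning set.
  P3: blocked at collider eps (neither it nor any descendant is in the conditioning set).
  P4: blocked at collider eps (neither it nor any descendant is in the conditioning set).
  P5: blocked at collider eps (neither it nor any descendant is in the conditioning set).
  P6: blocked at chain node delta ∈ conditioning set.
  P7: blocked at chain node delta ∈ conditioning set.
{delta} satisfies the backdoor criterion.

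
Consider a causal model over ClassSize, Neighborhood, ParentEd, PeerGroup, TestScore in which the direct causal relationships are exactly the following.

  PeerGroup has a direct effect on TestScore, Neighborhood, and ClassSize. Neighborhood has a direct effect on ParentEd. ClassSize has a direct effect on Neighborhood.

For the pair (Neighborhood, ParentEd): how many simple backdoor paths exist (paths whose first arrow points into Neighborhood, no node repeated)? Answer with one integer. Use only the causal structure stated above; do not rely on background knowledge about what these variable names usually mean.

A backdoor path from Neighborhood to ParentEd is any simple undirected path whose first edge points into Neighborhood (i.e. leaves Neighborhood via a parent).
Parents of Neighborhood: {ClassSize, PeerGroup}.
No simple path from any parent of Neighborhood reaches ParentEd without revisiting Neighborhood, so there are no backdoor paths.

0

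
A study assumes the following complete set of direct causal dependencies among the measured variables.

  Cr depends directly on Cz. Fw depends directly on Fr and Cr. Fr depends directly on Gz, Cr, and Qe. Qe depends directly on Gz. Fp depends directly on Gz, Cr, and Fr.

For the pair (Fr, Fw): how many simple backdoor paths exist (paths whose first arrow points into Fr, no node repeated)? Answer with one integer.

A backdoor path from Fr to Fw is any simple undirected path whose first edge points into Fr (i.e. leaves Fr via a parent).
Parents of Fr: {Cr, Gz, Qe}.
Enumerating:
  P1: Fr <- Gz -> Fp <- Cr -> Fw
  P2: Fr <- Cr -> Fw
  P3: Fr <- Qe <- Gz -> Fp <- Cr -> Fw
That exhausts the simple backdoor paths. Count: 3.

3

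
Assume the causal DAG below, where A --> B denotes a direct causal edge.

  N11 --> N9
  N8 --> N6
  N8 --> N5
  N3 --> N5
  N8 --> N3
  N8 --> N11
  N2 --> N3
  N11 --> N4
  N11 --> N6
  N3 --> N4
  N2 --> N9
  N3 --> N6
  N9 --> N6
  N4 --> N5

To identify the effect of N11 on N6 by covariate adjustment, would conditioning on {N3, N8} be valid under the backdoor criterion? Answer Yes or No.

Yes

Backdoor paths from N11 to N6 (paths whose first edge points into N11):
  P1: N11 <- N8 -> N3 <- N2 -> N9 -> N6
  P2: N11 <- N8 -> N3 -> N6
  P3: N11 <- N8 -> N6
  P4: N11 <- N8 -> N5 <- N3 <- N2 -> N9 -> N6
  P5: N11 <- N8 -> N5 <- N3 -> N6
  P6: N11 <- N8 -> N5 <- N4 <- N3 <- N2 -> N9 -> N6
  P7: N11 <- N8 -> N5 <- N4 <- N3 -> N6
Condition 1 (no descendant of N11 in the set): holds — descendants of N11 are {N4, N5, N6, N9}; none are in {N3, N8}.
Condition 2 (every backdoor path blocked by {N3, N8}):
  P1: blocked at fork node N8 ∈ conditioning set.
  P2: blocked at fork node N8 ∈ conditioning set.
  P3: blocked at fork node N8 ∈ conditioning set.
  P4: blocked at fork node N8 ∈ conditioning set.
  P5: blocked at fork node N8 ∈ conditioning set.
  P6: blocked at fork node N8 ∈ conditioning set.
  P7: blocked at fork node N8 ∈ conditioning set.
{N3, N8} satisfies the backdoor criterion.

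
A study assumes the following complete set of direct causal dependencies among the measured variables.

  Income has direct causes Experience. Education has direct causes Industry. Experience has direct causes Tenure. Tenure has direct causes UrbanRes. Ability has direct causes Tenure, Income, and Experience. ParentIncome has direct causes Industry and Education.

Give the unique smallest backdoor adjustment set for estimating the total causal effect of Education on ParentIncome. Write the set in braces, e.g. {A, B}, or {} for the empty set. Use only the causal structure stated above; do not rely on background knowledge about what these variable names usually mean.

Variables eligible for adjustment (non-descendants of Education, excluding Education and ParentIncome): {Ability, Experience, Income, Industry, Tenure, UrbanRes}.
Backdoor paths from Education to ParentIncome:
  P1: Education <- Industry -> ParentIncome
The empty set is not sufficient: P1 (Education <- Industry -> ParentIncome) has no collider blocking it and no conditioned non-collider, so it is open.
Try {Industry}:
  P1: blocked at fork node Industry ∈ conditioning set.
{Industry} contains no descendant of Education and blocks every backdoor path.
No other singleton works — e.g. {UrbanRes} leaves P1 open — so {Industry} is the unique smallest valid adjustment set.

{Industry}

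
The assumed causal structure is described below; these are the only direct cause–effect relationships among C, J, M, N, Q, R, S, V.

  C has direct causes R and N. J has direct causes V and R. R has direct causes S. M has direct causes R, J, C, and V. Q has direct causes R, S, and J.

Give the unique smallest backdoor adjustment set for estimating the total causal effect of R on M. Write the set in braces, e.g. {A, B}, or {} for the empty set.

Variables eligible for adjustment (non-descendants of R, excluding R and M): {N, S, V}.
Backdoor paths from R to M:
  P1: R <- S -> Q <- J <- V -> M
  P2: R <- S -> Q <- J -> M
Each backdoor path contains an unconditioned collider, so every path is already blocked with the empty conditioning set:
  P1: blocked at collider Q (neither it nor any descendant is in the conditioning set).
  P2: blocked at collider Q (neither it nor any descendant is in the conditioning set).
The empty set is therefore the unique smallest valid set.

{}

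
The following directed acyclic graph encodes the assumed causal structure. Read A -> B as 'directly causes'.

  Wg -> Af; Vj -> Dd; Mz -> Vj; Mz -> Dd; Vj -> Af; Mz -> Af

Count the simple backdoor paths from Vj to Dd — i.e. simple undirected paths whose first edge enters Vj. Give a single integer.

A backdoor path from Vj to Dd is any simple undirected path whose first edge points into Vj (i.e. leaves Vj via a parent).
Parents of Vj: {Mz}.
Enumerating:
  P1: Vj <- Mz -> Dd
That exhausts the simple backdoor paths. Count: 1.

1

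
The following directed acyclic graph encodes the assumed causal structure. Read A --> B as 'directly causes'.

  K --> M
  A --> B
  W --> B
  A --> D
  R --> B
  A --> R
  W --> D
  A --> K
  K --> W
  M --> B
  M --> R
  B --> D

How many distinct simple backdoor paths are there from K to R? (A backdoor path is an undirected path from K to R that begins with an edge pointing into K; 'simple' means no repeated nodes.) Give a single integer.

7

A backdoor path from K to R is any simple undirected path whose first edge points into K (i.e. leaves K via a parent).
Parents of K: {A}.
Enumerating:
  P1: K <- A -> R
  P2: K <- A -> B <- M -> R
  P3: K <- A -> B <- R
  P4: K <- A -> D <- W -> B <- M -> R
  P5: K <- A -> D <- W -> B <- R
  P6: K <- A -> D <- B <- M -> R
  P7: K <- A -> D <- B <- R
That exhausts the simple backdoor paths. Count: 7.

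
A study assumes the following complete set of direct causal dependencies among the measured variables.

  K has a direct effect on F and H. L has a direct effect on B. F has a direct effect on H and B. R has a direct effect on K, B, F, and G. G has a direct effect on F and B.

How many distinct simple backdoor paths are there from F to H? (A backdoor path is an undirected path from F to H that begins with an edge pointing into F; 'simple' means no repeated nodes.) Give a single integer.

A backdoor path from F to H is any simple undirected path whose first edge points into F (i.e. leaves F via a parent).
Parents of F: {G, K, R}.
Enumerating:
  P1: F <- R -> K -> H
  P2: F <- K -> H
  P3: F <- G <- R -> K -> H
  P4: F <- G -> B <- R -> K -> H
That exhausts the simple backdoor paths. Count: 4.

4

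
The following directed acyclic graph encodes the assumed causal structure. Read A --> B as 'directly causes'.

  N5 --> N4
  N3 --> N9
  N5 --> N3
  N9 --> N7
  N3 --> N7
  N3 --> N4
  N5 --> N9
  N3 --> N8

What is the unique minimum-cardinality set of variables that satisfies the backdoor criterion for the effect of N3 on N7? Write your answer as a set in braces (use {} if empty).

Variables eligible for adjustment (non-descendants of N3, excluding N3 and N7): {N5}.
Backdoor paths from N3 to N7:
  P1: N3 <- N5 -> N9 -> N7
The empty set is not sufficient: P1 (N3 <- N5 -> N9 -> N7) has no collider blocking it and no conditioned non-collider, so it is open.
Try {N5}:
  P1: blocked at fork node N5 ∈ conditioning set.
{N5} contains no descendant of N3 and blocks every backdoor path.
{N5} is the unique smallest valid adjustment set.

{N5}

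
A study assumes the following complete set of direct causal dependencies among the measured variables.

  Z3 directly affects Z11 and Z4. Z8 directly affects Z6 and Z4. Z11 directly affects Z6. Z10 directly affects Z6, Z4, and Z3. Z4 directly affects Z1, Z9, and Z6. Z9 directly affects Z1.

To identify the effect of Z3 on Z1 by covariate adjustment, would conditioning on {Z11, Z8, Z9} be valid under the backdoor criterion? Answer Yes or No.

No

Backdoor paths from Z3 to Z1 (paths whose first edge points into Z3):
  P1: Z3 <- Z10 -> Z4 -> Z9 -> Z1
  P2: Z3 <- Z10 -> Z4 -> Z1
  P3: Z3 <- Z10 -> Z6 <- Z8 -> Z4 -> Z9 -> Z1
  P4: Z3 <- Z10 -> Z6 <- Z8 -> Z4 -> Z1
  P5: Z3 <- Z10 -> Z6 <- Z4 -> Z9 -> Z1
  P6: Z3 <- Z10 -> Z6 <- Z4 -> Z1
Condition 1 (no descendant of Z3 in the set): FAILS — Z11 and Z9 are descendants of Z3.
Condition 2 (every backdoor path blocked by {Z11, Z8, Z9}):
  P1: blocked at chain node Z9 ∈ conditioning set.
  P2: open — no interior node is in the conditioning set.
  P3: blocked at collider Z6 (neither it nor any descendant is in the conditioning set).
  P4: blocked at collider Z6 (neither it nor any descendant is in the conditioning set).
  P5: blocked at collider Z6 (neither it nor any descendant is in the conditioning set).
  P6: blocked at collider Z6 (neither it nor any descendant is in the conditioning set).
{Z11, Z8, Z9} does not satisfy the backdoor criterion.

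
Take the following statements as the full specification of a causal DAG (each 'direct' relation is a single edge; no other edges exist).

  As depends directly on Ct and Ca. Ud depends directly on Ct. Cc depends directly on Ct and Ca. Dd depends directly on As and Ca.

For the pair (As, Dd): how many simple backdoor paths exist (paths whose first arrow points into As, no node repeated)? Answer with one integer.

A backdoor path from As to Dd is any simple undirected path whose first edge points into As (i.e. leaves As via a parent).
Parents of As: {Ca, Ct}.
Enumerating:
  P1: As <- Ct -> Cc <- Ca -> Dd
  P2: As <- Ca -> Dd
That exhausts the simple backdoor paths. Count: 2.

2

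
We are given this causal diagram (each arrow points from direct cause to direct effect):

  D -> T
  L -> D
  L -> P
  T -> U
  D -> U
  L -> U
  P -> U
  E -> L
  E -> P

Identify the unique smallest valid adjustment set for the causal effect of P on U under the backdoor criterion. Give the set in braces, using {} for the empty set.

Variables eligible for adjustment (non-descendants of P, excluding P and U): {D, E, L, T}.
Backdoor paths from P to U:
  P1: P <- E -> L -> D -> T -> U
  P2: P <- E -> L -> D -> U
  P3: P <- E -> L -> U
  P4: P <- L -> D -> T -> U
  P5: P <- L -> D -> U
  P6: P <- L -> U
The empty set is not sufficient: P1 (P <- E -> L -> D -> T -> U) has no collider blocking it and no conditioned non-collider, so it is open.
Try {L}:
  P1: blocked at chain node L ∈ conditioning set.
  P2: blocked at chain node L ∈ conditioning set.
  P3: blocked at chain node L ∈ conditioning set.
  P4: blocked at fork node L ∈ conditioning set.
  P5: blocked at fork node L ∈ conditioning set.
  P6: blocked at fork node L ∈ conditioning set.
{L} contains no descendant of P and blocks every backdoor path.
No other singleton works — e.g. {E} leaves P4 open — so {L} is the unique smallest valid adjustment set.

{L}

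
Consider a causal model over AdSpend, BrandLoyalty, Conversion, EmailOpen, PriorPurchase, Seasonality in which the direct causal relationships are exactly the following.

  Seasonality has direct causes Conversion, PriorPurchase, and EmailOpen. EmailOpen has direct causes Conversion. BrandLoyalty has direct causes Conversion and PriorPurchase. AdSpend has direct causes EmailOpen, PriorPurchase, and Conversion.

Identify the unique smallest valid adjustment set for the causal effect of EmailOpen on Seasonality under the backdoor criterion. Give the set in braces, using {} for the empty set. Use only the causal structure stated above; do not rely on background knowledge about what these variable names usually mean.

Variables eligible for adjustment (non-descendants of EmailOpen, excluding EmailOpen and Seasonality): {BrandLoyalty, Conversion, PriorPurchase}.
Backdoor paths from EmailOpen to Seasonality:
  P1: EmailOpen <- Conversion -> Seasonality
  P2: EmailOpen <- Conversion -> BrandLoyalty <- PriorPurchase -> Seasonality
  P3: EmailOpen <- Conversion -> AdSpend <- PriorPurchase -> Seasonality
The empty set is not sufficient: P1 (EmailOpen <- Conversion -> Seasonality) has no collider blocking it and no conditioned non-collider, so it is open.
Try {Conversion}:
  P1: blocked at fork node Conversion ∈ conditioning set.
  P2: blocked at fork node Conversion ∈ conditioning set.
  P3: blocked at fork node Conversion ∈ conditioning set.
{Conversion} contains no descendant of EmailOpen and blocks every backdoor path.
No other singleton works — e.g. {PriorPurchase} leaves P1 open — so {Conversion} is the unique smallest valid adjustment set.

{Conversion}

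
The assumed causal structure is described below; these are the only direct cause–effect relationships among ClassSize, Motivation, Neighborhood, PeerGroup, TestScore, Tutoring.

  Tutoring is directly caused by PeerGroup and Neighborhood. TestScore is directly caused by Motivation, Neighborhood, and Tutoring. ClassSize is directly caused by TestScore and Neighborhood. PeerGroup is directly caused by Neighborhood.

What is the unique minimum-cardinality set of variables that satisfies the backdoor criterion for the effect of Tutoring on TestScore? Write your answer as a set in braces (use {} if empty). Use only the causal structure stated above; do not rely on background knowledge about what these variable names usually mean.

Variables eligible for adjustment (non-descendants of Tutoring, excluding Tutoring and TestScore): {Motivation, Neighborhood, PeerGroup}.
Backdoor paths from Tutoring to TestScore:
  P1: Tutoring <- Neighborhood -> TestScore
  P2: Tutoring <- Neighborhood -> ClassSize <- TestScore
  P3: Tutoring <- PeerGroup <- Neighborhood -> TestScore
  P4: Tutoring <- PeerGroup <- Neighborhood -> ClassSize <- TestScore
The empty set is not sufficient: P1 (Tutoring <- Neighborhood -> TestScore) has no collider blocking it and no conditioned non-collider, so it is open.
Try {Neighborhood}:
  P1: blocked at fork node Neighborhood ∈ conditioning set.
  P2: blocked at fork node Neighborhood ∈ conditioning set.
  P3: blocked at fork node Neighborhood ∈ conditioning set.
  P4: blocked at fork node Neighborhood ∈ conditioning set.
{Neighborhood} contains no descendant of Tutoring and blocks every backdoor path.
No other singleton works — e.g. {PeerGroup} leaves P1 open — so {Neighborhood} is the unique smallest valid adjustment set.

{Neighborhood}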